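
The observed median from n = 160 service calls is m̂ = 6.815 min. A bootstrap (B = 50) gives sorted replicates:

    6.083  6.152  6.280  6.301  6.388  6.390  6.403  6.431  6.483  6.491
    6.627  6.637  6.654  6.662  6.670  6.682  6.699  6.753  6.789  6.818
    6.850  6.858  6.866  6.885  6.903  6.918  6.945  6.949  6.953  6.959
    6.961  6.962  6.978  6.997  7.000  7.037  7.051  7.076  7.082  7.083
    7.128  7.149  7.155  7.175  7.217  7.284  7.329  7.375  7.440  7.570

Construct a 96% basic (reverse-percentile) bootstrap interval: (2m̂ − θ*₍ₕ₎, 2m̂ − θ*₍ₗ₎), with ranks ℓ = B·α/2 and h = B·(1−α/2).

Percentile endpoints at ranks 1 and 49: θ*₍1₎ = 6.083, θ*₍49₎ = 7.440.
Basic interval reflects these around m̂:
  lower = 2 × 6.815 − 7.440 = 6.190
  upper = 2 × 6.815 − 6.083 = 7.547

(6.190, 7.547)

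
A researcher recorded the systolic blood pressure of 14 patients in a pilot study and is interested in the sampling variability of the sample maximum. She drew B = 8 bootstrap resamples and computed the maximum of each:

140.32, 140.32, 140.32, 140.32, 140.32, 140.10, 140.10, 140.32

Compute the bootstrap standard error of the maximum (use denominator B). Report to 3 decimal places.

Bootstrap SE is the standard deviation of the 8 replicate maximums.
Mean of replicates: (140.32 + 140.32 + 140.32 + 140.32 + 140.32 + 140.10 + 140.10 + 140.32) / 8 = 1122.1200 / 8 = 140.2650
Sum of squared deviations: (+0.0550)² + (+0.0550)² + (+0.0550)² + (+0.0550)² + (+0.0550)² + (−0.1650)² + (−0.1650)² + (+0.0550)² = 0.0726
Variance = 0.0726 / 8 = 0.0091
SE* = √0.0091

SE* = 0.095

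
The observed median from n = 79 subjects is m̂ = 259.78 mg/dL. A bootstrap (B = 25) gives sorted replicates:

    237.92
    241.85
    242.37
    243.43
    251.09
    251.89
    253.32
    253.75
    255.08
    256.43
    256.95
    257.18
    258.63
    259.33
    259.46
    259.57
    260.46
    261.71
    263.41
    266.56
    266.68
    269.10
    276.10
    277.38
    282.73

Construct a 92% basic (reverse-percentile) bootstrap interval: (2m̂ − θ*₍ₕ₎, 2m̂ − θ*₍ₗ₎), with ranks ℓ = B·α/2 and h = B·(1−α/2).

(242.18, 281.64)

Percentile endpoints at ranks 1 and 24: θ*₍1₎ = 237.92, θ*₍24₎ = 277.38.
Basic interval reflects these around m̂:
  lower = 2 × 259.78 − 277.38 = 242.18
  upper = 2 × 259.78 − 237.92 = 281.64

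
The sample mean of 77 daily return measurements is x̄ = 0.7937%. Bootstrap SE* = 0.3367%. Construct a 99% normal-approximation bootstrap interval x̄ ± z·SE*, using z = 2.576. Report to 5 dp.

(-0.07364, 1.66104)

Margin = 2.576 × 0.3367 = 0.867339
Interval: 0.7937 ± 0.867339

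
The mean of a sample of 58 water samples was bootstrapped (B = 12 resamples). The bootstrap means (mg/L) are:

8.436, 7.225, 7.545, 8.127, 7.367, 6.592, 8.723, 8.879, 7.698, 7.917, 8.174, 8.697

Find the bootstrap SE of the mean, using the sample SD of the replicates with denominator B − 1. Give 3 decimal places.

Bootstrap SE is the standard deviation of the 12 replicate means.
Mean of replicates: (8.436 + 7.225 + 7.545 + 8.127 + 7.367 + 6.592 + 8.723 + 8.879 + 7.698 + 7.917 + 8.174 + 8.697) / 12 = 95.3800 / 12 = 7.9483
Sum of squared deviations: (+0.4877)² + (−0.7233)² + (−0.4033)² + (+0.1787)² + (−0.5813)² + (−1.3563)² + (+0.7747)² + (+0.9307)² + (−0.2503)² + (−0.0313)² + (+0.2257)² + (+0.7487)² = 5.2745
Variance = 5.2745 / 11 = 0.4795
SE* = √0.4795

SE* = 0.692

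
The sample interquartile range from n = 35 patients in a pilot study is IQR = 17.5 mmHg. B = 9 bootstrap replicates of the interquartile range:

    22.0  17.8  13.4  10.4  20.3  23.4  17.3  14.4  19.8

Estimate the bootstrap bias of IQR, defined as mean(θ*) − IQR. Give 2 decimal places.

bias = +0.14

mean(θ*) = (22.0 + 17.8 + 13.4 + 10.4 + 20.3 + 23.4 + 17.3 + 14.4 + 19.8) / 9 = 17.644
bias = 17.644 − 17.5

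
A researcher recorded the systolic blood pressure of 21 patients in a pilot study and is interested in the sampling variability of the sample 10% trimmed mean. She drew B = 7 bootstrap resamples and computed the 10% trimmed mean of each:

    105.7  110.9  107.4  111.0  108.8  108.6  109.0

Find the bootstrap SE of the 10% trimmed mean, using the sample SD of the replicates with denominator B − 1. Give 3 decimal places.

Bootstrap SE is the standard deviation of the 7 replicate 10% trimmed means.
Mean of replicates: (105.7 + 110.9 + 107.4 + 111.0 + 108.8 + 108.6 + 109.0) / 7 = 761.4000 / 7 = 108.7714
Sum of squared deviations: (−3.0714)² + (+2.1286)² + (−1.3714)² + (+2.2286)² + (+0.0286)² + (−0.1714)² + (+0.2286)² = 20.8943
Variance = 20.8943 / 6 = 3.4824
SE* = √3.4824

SE* = 1.866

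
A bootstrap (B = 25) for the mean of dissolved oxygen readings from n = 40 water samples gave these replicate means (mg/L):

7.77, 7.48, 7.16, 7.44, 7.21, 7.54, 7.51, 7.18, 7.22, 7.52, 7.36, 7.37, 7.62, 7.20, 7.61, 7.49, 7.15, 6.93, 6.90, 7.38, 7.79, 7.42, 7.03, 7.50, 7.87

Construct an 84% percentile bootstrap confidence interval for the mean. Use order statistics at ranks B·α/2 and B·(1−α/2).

Sorted replicates: 6.90, 6.93, 7.03, 7.15, 7.16, 7.18, 7.20, 7.21, 7.22, 7.36, 7.37, 7.38, 7.42, 7.44, 7.48, 7.49, 7.50, 7.51, 7.52, 7.54, 7.61, 7.62, 7.77, 7.79, 7.87
α = 0.16; lower rank = 25 × 0.080 = 2; upper rank = 25 × 0.920 = 23.
The 2nd smallest replicate is 6.93; the 23rd is 7.77.

(6.93, 7.77)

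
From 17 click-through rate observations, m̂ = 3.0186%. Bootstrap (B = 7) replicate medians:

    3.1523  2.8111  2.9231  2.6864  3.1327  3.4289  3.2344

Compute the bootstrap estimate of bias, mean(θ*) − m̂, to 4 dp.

mean(θ*) = (3.1523 + 2.8111 + 2.9231 + 2.6864 + 3.1327 + 3.4289 + 3.2344) / 7 = 3.05270
bias = 3.05270 − 3.0186

bias = +0.0341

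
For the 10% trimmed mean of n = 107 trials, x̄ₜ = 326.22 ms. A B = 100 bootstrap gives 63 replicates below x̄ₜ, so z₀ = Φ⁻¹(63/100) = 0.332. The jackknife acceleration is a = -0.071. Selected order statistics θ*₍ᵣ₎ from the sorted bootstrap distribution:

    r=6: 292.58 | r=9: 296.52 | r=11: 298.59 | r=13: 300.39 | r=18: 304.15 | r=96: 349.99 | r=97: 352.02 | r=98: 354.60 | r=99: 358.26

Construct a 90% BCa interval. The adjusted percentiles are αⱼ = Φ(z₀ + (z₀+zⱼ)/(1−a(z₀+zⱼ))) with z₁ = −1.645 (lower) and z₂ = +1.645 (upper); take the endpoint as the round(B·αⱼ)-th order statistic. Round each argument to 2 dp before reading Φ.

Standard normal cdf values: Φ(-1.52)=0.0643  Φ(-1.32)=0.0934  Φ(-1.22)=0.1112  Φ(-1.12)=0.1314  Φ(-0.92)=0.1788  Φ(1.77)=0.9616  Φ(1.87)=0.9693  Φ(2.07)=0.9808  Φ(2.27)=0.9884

(300.39, 354.60)

Lower: z₀ + z₁ = 0.332 + (-1.645) = -1.313; 1 − a(z₀+z₁) = 1 − (-0.071)(-1.313) = 0.9068; argument = 0.332 + (-1.313)/0.9068 = -1.1160 → -1.12.
α₁ = Φ(-1.12) = 0.1314; rank = round(100 × 0.1314) = 13; θ*₍13₎ = 300.39.
Upper: z₀ + z₂ = 1.977; 1 − a(z₀+z₂) = 1.1404; argument = 2.0657 → 2.07; α₂ = 0.9808; rank = 98; θ*₍98₎ = 354.60.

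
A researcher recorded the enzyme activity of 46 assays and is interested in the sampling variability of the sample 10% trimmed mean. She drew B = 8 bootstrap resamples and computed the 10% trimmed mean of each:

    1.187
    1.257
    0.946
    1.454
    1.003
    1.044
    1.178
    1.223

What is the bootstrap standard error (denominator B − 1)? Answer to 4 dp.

SE* = 0.1625

Bootstrap SE is the standard deviation of the 8 replicate 10% trimmed means.
Mean of replicates: (1.187 + 1.257 + 0.946 + 1.454 + 1.003 + 1.044 + 1.178 + 1.223) / 8 = 9.292000 / 8 = 1.161500
Sum of squared deviations: (+0.025500)² + (+0.095500)² + (−0.215500)² + (+0.292500)² + (−0.158500)² + (−0.117500)² + (+0.016500)² + (+0.061500)² = 0.184750
Variance = 0.184750 / 7 = 0.026393
SE* = √0.026393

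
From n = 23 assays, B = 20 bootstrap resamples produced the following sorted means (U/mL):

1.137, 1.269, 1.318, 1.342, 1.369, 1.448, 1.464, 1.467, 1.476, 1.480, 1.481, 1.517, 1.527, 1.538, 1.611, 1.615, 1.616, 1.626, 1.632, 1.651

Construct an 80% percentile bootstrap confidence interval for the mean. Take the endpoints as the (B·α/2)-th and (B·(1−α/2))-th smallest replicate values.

α = 0.20; lower rank = 20 × 0.100 = 2; upper rank = 20 × 0.900 = 18.
The 2nd smallest replicate is 1.269; the 18th is 1.626.

(1.269, 1.626)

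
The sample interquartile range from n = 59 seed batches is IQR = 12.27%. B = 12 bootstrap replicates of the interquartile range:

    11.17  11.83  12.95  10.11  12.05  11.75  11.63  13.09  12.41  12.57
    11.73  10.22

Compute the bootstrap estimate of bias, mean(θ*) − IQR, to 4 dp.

mean(θ*) = (11.17 + 11.83 + 12.95 + 10.11 + 12.05 + 11.75 + 11.63 + 13.09 + 12.41 + 12.57 + 11.73 + 10.22) / 12 = 11.79250
bias = 11.79250 − 12.27

bias = −0.4775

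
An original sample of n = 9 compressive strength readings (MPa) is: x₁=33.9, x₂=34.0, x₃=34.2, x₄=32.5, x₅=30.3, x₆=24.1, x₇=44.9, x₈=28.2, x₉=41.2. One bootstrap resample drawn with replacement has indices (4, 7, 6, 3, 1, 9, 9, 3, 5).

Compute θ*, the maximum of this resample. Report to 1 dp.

Resample values: 32.5, 44.9, 24.1, 34.2, 33.9, 41.2, 41.2, 34.2, 30.3.
Maximum = 44.9

θ* = 44.9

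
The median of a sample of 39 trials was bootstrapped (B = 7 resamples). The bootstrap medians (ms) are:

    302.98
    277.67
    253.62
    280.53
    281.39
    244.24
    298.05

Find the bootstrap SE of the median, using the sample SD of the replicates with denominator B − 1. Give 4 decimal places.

Bootstrap SE is the standard deviation of the 7 replicate medians.
Mean of replicates: (302.98 + 277.67 + 253.62 + 280.53 + 281.39 + 244.24 + 298.05) / 7 = 1938.48000 / 7 = 276.92571
Sum of squared deviations: (+26.05429)² + (+0.74429)² + (−23.30571)² + (+3.60429)² + (+4.46429)² + (−32.68571)² + (+21.12429)² = 2770.04817
Variance = 2770.04817 / 6 = 461.67470
SE* = √461.67470

SE* = 21.4866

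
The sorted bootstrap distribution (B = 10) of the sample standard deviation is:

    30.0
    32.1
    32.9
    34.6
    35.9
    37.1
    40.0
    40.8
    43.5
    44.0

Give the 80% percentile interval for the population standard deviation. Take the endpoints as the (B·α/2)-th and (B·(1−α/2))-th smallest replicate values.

α = 0.20; lower rank = 10 × 0.100 = 1; upper rank = 10 × 0.900 = 9.
The 1st smallest replicate is 30.0; the 9th is 43.5.

(30.0, 43.5)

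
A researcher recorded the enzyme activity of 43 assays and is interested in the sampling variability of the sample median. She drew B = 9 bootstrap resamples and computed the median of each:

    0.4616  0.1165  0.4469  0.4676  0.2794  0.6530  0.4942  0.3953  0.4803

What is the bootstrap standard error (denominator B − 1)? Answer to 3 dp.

SE* = 0.150

Bootstrap SE is the standard deviation of the 9 replicate medians.
Mean of replicates: (0.4616 + 0.1165 + 0.4469 + 0.4676 + 0.2794 + 0.6530 + 0.4942 + 0.3953 + 0.4803) / 9 = 3.79480 / 9 = 0.42164
Sum of squared deviations: (+0.03996)² + (−0.30514)² + (+0.02526)² + (+0.04596)² + (−0.14224)² + (+0.23136)² + (+0.07256)² + (−0.02634)² + (+0.05866)² = 0.18062
Variance = 0.18062 / 8 = 0.02258
SE* = √0.02258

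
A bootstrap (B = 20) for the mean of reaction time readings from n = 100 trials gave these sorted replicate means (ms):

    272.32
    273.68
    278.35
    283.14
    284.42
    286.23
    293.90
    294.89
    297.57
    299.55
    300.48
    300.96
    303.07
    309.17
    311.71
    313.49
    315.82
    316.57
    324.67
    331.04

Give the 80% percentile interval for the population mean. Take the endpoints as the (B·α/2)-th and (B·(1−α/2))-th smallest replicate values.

(273.68, 316.57)

α = 0.20; lower rank = 20 × 0.100 = 2; upper rank = 20 × 0.900 = 18.
The 2nd smallest replicate is 273.68; the 18th is 316.57.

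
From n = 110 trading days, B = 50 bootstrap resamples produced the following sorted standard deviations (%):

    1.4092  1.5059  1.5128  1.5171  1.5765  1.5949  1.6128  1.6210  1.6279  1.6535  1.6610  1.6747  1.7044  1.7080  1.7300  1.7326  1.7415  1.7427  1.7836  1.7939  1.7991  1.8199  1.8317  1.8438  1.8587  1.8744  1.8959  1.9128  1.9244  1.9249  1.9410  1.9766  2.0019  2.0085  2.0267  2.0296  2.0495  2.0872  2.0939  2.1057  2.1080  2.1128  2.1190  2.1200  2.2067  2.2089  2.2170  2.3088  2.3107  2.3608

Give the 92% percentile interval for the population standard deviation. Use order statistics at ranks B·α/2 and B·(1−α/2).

(1.5059, 2.3088)

α = 0.08; lower rank = 50 × 0.040 = 2; upper rank = 50 × 0.960 = 48.
The 2nd smallest replicate is 1.5059; the 48th is 2.3088.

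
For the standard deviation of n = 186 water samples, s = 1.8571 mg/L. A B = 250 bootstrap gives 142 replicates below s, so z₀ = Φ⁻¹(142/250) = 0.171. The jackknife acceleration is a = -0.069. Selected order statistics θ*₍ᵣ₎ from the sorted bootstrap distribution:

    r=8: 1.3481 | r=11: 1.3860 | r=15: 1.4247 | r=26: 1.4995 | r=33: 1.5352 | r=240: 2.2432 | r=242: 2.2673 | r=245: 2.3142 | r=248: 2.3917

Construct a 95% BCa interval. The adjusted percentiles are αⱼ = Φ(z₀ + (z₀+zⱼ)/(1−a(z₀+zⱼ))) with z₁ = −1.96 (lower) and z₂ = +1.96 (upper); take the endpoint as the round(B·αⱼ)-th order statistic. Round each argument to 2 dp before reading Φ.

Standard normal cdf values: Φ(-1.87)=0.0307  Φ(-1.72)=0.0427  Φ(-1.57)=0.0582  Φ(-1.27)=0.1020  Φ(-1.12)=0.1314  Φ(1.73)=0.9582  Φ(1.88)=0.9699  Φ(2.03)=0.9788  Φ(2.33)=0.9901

Lower: z₀ + z₁ = 0.171 + (-1.960) = -1.789; 1 − a(z₀+z₁) = 1 − (-0.069)(-1.789) = 0.8766; argument = 0.171 + (-1.789)/0.8766 = -1.8699 → -1.87.
α₁ = Φ(-1.87) = 0.0307; rank = round(250 × 0.0307) = 8; θ*₍8₎ = 1.3481.
Upper: z₀ + z₂ = 2.131; 1 − a(z₀+z₂) = 1.1470; argument = 2.0288 → 2.03; α₂ = 0.9788; rank = 245; θ*₍245₎ = 2.3142.

(1.3481, 2.3142)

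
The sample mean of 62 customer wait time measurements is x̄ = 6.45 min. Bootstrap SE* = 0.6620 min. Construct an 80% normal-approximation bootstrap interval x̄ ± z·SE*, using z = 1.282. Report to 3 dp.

Margin = 1.282 × 0.6620 = 0.8487
Interval: 6.45 ± 0.8487

(5.601, 7.299)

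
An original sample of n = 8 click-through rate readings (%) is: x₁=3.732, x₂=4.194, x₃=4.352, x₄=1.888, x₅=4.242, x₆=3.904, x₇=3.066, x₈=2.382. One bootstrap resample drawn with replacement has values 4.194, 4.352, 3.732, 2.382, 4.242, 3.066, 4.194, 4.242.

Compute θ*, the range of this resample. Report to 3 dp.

Range = 4.352 − 2.382 = 1.970

θ* = 1.970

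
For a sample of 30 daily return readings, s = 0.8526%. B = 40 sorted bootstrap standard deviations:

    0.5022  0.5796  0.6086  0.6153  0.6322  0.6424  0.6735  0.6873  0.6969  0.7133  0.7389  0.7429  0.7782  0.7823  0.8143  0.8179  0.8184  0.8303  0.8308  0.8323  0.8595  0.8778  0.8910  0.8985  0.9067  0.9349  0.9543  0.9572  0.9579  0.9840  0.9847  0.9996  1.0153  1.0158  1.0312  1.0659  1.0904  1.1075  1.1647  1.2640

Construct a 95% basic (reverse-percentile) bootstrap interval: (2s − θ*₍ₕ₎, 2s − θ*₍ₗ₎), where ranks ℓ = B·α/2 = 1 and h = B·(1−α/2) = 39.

(0.5405, 1.2030)

Percentile endpoints at ranks 1 and 39: θ*₍1₎ = 0.5022, θ*₍39₎ = 1.1647.
Basic interval reflects these around s:
  lower = 2 × 0.8526 − 1.1647 = 0.5405
  upper = 2 × 0.8526 − 0.5022 = 1.2030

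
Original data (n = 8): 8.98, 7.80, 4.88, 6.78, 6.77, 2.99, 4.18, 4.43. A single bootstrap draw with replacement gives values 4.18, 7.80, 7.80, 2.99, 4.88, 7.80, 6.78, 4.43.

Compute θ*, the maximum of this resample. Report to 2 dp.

θ* = 7.80

Maximum = 7.80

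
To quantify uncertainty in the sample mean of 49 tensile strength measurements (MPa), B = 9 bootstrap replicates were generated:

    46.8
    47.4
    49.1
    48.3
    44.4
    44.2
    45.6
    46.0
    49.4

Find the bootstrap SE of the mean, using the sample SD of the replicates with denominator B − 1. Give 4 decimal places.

SE* = 1.9125

Bootstrap SE is the standard deviation of the 9 replicate means.
Mean of replicates: (46.8 + 47.4 + 49.1 + 48.3 + 44.4 + 44.2 + 45.6 + 46.0 + 49.4) / 9 = 421.20000 / 9 = 46.80000
Sum of squared deviations: (+0.00000)² + (+0.60000)² + (+2.30000)² + (+1.50000)² + (−2.40000)² + (−2.60000)² + (−1.20000)² + (−0.80000)² + (+2.60000)² = 29.26000
Variance = 29.26000 / 8 = 3.65750
SE* = √3.65750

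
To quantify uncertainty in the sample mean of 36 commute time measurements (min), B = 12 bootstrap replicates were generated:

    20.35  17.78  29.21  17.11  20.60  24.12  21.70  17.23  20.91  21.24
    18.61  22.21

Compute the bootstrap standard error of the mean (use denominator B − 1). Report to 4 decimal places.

Bootstrap SE is the standard deviation of the 12 replicate means.
Mean of replicates: (20.35 + 17.78 + 29.21 + 17.11 + 20.60 + 24.12 + 21.70 + 17.23 + 20.91 + 21.24 + 18.61 + 22.21) / 12 = 251.07000 / 12 = 20.92250
Sum of squared deviations: (−0.57250)² + (−3.14250)² + (+8.28750)² + (−3.81250)² + (−0.32250)² + (+3.19750)² + (+0.77750)² + (−3.69250)² + (−0.01250)² + (+0.31750)² + (−2.31250)² + (+1.28750)² = 125.09423
Variance = 125.09423 / 11 = 11.37220
SE* = √11.37220

SE* = 3.3723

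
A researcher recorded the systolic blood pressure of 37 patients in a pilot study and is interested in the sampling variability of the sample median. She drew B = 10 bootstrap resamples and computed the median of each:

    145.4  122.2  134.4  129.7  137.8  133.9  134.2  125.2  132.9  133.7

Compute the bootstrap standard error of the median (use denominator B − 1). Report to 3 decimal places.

Bootstrap SE is the standard deviation of the 10 replicate medians.
Mean of replicates: (145.4 + 122.2 + 134.4 + 129.7 + 137.8 + 133.9 + 134.2 + 125.2 + 132.9 + 133.7) / 10 = 1329.4000 / 10 = 132.9400
Sum of squared deviations: (+12.4600)² + (−10.7400)² + (+1.4600)² + (−3.2400)² + (+4.8600)² + (+0.9600)² + (+1.2600)² + (−7.7400)² + (−0.0400)² + (+0.7600)² = 369.8440
Variance = 369.8440 / 9 = 41.0938
SE* = √41.0938

SE* = 6.410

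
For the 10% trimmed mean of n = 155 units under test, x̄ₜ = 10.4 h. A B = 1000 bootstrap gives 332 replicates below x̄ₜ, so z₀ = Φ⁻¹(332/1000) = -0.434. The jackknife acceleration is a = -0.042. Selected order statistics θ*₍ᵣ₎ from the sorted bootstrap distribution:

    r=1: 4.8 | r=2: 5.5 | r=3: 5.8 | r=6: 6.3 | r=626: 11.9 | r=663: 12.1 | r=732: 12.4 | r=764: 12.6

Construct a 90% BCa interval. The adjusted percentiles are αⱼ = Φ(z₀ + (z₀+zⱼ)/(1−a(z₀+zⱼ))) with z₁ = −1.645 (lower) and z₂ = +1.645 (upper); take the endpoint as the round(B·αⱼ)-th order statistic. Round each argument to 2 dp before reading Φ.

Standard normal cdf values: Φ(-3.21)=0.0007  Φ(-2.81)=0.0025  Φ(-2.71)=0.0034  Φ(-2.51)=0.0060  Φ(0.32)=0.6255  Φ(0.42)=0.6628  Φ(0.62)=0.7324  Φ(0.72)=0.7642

Lower: z₀ + z₁ = -0.434 + (-1.645) = -2.079; 1 − a(z₀+z₁) = 1 − (-0.042)(-2.079) = 0.9127; argument = -0.434 + (-2.079)/0.9127 = -2.7119 → -2.71.
α₁ = Φ(-2.71) = 0.0034; rank = round(1000 × 0.0034) = 3; θ*₍3₎ = 5.8.
Upper: z₀ + z₂ = 1.211; 1 − a(z₀+z₂) = 1.0509; argument = 0.7184 → 0.72; α₂ = 0.7642; rank = 764; θ*₍764₎ = 12.6.

(5.8, 12.6)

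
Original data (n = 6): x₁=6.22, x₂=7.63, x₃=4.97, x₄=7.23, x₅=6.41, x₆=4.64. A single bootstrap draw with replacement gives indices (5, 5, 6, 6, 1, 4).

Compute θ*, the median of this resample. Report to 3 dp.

θ* = 6.315

Resample values: 6.41, 6.41, 4.64, 4.64, 6.22, 7.23.
Sorted: 4.64, 4.64, 6.22, 6.41, 6.41, 7.23
Median = average of the two middle values = 6.315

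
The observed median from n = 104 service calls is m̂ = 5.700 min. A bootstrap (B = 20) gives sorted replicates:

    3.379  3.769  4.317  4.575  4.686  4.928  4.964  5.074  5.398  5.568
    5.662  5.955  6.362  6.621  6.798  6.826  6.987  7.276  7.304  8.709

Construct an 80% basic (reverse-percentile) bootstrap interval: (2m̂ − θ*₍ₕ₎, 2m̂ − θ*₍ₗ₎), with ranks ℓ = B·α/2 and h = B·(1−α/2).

(4.124, 7.631)

Percentile endpoints at ranks 2 and 18: θ*₍2₎ = 3.769, θ*₍18₎ = 7.276.
Basic interval reflects these around m̂:
  lower = 2 × 5.700 − 7.276 = 4.124
  upper = 2 × 5.700 − 3.769 = 7.631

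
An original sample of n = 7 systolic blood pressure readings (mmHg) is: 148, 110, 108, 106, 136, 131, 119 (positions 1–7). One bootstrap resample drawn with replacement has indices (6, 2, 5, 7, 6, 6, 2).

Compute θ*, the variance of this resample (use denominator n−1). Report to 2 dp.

θ* = 118.00

Resample values: 131, 110, 136, 119, 131, 131, 110.
Mean = 124.0000; sum of squared deviations = 708.0000
s² = 708.0000 / 6 = 118.0000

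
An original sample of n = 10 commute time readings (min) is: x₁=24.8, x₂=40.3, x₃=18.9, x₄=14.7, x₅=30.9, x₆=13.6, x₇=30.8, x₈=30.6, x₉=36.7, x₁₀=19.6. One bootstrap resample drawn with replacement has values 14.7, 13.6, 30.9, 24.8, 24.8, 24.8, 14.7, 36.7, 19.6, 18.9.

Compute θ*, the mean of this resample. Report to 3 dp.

θ* = 22.350

Mean = (14.7 + 13.6 + 30.9 + 24.8 + 24.8 + 24.8 + 14.7 + 36.7 + 19.6 + 18.9) / 10 = 223.50 / 10 = 22.350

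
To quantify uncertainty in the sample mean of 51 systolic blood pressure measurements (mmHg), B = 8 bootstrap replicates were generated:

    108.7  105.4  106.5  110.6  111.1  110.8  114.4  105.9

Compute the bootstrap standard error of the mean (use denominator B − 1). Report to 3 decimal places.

Bootstrap SE is the standard deviation of the 8 replicate means.
Mean of replicates: (108.7 + 105.4 + 106.5 + 110.6 + 111.1 + 110.8 + 114.4 + 105.9) / 8 = 873.4000 / 8 = 109.1750
Sum of squared deviations: (−0.4750)² + (−3.7750)² + (−2.6750)² + (+1.4250)² + (+1.9250)² + (+1.6250)² + (+5.2250)² + (−3.2750)² = 68.0350
Variance = 68.0350 / 7 = 9.7193
SE* = √9.7193

SE* = 3.118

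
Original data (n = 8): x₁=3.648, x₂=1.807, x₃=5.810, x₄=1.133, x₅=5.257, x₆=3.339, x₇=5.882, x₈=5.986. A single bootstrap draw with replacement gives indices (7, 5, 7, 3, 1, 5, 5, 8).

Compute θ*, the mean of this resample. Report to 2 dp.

θ* = 5.37

Resample values: 5.882, 5.257, 5.882, 5.810, 3.648, 5.257, 5.257, 5.986.
Mean = (5.882 + 5.257 + 5.882 + 5.810 + 3.648 + 5.257 + 5.257 + 5.986) / 8 = 42.9790 / 8 = 5.37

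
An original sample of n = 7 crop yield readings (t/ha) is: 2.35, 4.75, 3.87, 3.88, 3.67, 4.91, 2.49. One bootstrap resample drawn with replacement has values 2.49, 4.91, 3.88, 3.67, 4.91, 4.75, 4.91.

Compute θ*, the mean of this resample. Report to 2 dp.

Mean = (2.49 + 4.91 + 3.88 + 3.67 + 4.91 + 4.75 + 4.91) / 7 = 29.520 / 7 = 4.22

θ* = 4.22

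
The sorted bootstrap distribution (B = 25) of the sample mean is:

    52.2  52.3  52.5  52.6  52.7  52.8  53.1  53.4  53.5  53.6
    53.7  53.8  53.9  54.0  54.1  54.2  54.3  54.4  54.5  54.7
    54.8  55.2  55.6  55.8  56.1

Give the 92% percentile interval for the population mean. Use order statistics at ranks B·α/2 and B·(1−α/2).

α = 0.08; lower rank = 25 × 0.040 = 1; upper rank = 25 × 0.960 = 24.
The 1st smallest replicate is 52.2; the 24th is 55.8.

(52.2, 55.8)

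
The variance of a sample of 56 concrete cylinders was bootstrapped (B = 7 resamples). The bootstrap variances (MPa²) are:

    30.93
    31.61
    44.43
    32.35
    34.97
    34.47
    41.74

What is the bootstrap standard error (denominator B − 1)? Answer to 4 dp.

Bootstrap SE is the standard deviation of the 7 replicate variances.
Mean of replicates: (30.93 + 31.61 + 44.43 + 32.35 + 34.97 + 34.47 + 41.74) / 7 = 250.50000 / 7 = 35.78571
Sum of squared deviations: (−4.85571)² + (−4.17571)² + (+8.64429)² + (−3.43571)² + (−0.81571)² + (−1.31571)² + (+5.95429)² = 165.39237
Variance = 165.39237 / 6 = 27.56540
SE* = √27.56540

SE* = 5.2503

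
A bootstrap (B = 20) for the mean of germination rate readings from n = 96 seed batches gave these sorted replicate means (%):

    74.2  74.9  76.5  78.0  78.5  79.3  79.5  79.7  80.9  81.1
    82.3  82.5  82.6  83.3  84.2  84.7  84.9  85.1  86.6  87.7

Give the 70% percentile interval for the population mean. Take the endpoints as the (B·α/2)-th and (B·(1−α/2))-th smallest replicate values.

(76.5, 84.9)

α = 0.30; lower rank = 20 × 0.150 = 3; upper rank = 20 × 0.850 = 17.
The 3rd smallest replicate is 76.5; the 17th is 84.9.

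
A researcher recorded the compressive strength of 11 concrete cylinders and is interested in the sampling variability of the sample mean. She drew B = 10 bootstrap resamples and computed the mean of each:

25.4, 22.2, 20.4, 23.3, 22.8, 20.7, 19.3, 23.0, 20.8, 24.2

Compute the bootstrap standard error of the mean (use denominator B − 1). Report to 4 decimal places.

Bootstrap SE is the standard deviation of the 10 replicate means.
Mean of replicates: (25.4 + 22.2 + 20.4 + 23.3 + 22.8 + 20.7 + 19.3 + 23.0 + 20.8 + 24.2) / 10 = 222.10000 / 10 = 22.21000
Sum of squared deviations: (+3.19000)² + (−0.01000)² + (−1.81000)² + (+1.09000)² + (+0.59000)² + (−1.51000)² + (−2.91000)² + (+0.79000)² + (−1.41000)² + (+1.99000)² = 32.30900
Variance = 32.30900 / 9 = 3.58989
SE* = √3.58989

SE* = 1.8947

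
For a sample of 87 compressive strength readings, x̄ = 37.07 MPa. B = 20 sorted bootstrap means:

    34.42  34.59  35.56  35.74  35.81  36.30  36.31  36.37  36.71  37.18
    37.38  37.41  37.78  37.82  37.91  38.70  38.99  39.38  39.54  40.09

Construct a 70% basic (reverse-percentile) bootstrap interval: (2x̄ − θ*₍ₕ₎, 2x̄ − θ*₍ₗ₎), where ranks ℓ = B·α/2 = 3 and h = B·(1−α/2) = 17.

(35.15, 38.58)

Percentile endpoints at ranks 3 and 17: θ*₍3₎ = 35.56, θ*₍17₎ = 38.99.
Basic interval reflects these around x̄:
  lower = 2 × 37.07 − 38.99 = 35.15
  upper = 2 × 37.07 − 35.56 = 38.58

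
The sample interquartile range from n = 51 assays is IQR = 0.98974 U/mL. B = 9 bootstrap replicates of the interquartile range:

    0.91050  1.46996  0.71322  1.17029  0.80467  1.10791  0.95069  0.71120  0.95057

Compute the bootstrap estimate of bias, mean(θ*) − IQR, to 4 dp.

mean(θ*) = (0.91050 + 1.46996 + 0.71322 + 1.17029 + 0.80467 + 1.10791 + 0.95069 + 0.71120 + 0.95057) / 9 = 0.97656
bias = 0.97656 − 0.98974

bias = −0.0132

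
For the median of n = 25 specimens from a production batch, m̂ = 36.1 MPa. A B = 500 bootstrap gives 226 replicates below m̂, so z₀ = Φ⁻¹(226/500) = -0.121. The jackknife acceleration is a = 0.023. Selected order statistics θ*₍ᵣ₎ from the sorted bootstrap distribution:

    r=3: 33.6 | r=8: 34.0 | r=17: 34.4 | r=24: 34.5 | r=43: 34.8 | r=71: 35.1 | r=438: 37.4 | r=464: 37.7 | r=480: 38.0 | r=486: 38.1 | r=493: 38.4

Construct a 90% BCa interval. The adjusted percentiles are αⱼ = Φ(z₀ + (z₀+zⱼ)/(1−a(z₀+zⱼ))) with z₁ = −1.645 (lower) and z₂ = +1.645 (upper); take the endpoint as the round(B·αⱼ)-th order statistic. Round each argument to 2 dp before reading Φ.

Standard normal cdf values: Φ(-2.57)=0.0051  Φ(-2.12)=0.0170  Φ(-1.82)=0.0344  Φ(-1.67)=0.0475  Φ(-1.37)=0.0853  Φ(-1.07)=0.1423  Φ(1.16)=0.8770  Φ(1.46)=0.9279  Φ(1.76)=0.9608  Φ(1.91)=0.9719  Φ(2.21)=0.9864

(34.4, 37.7)

Lower: z₀ + z₁ = -0.121 + (-1.645) = -1.766; 1 − a(z₀+z₁) = 1 − (0.023)(-1.766) = 1.0406; argument = -0.121 + (-1.766)/1.0406 = -1.8181 → -1.82.
α₁ = Φ(-1.82) = 0.0344; rank = round(500 × 0.0344) = 17; θ*₍17₎ = 34.4.
Upper: z₀ + z₂ = 1.524; 1 − a(z₀+z₂) = 0.9649; argument = 1.4584 → 1.46; α₂ = 0.9279; rank = 464; θ*₍464₎ = 37.7.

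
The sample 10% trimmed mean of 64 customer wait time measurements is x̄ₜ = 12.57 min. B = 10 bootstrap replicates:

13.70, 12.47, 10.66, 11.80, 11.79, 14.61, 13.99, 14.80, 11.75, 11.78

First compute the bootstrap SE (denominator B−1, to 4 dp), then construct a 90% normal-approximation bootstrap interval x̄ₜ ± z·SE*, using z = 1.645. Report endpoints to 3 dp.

(10.224, 14.916)

Mean of replicates = 12.7350; sum of squared deviations = 18.3115; SE* = √(18.3115/9) = 1.4264
Margin = 1.645 × 1.4264 = 2.3464
Interval: 12.57 ± 2.3464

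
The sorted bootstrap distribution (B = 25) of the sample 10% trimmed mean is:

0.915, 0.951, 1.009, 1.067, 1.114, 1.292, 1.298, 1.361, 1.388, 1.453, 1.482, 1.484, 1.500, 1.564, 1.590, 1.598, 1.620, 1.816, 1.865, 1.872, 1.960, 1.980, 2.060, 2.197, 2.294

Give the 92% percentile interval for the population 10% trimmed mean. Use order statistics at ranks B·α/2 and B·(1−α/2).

α = 0.08; lower rank = 25 × 0.040 = 1; upper rank = 25 × 0.960 = 24.
The 1st smallest replicate is 0.915; the 24th is 2.197.

(0.915, 2.197)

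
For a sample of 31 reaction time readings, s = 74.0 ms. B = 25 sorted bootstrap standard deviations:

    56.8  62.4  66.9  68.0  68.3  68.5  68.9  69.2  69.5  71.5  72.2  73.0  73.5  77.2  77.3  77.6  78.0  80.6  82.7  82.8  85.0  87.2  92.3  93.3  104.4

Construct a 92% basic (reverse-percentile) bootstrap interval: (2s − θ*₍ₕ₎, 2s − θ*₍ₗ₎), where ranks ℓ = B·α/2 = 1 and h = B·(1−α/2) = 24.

Percentile endpoints at ranks 1 and 24: θ*₍1₎ = 56.8, θ*₍24₎ = 93.3.
Basic interval reflects these around s:
  lower = 2 × 74.0 − 93.3 = 54.7
  upper = 2 × 74.0 − 56.8 = 91.2

(54.7, 91.2)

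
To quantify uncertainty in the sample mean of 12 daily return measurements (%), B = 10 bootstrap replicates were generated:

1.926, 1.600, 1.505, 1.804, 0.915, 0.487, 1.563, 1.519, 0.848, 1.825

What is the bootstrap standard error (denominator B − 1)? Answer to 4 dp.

SE* = 0.4814

Bootstrap SE is the standard deviation of the 10 replicate means.
Mean of replicates: (1.926 + 1.600 + 1.505 + 1.804 + 0.915 + 0.487 + 1.563 + 1.519 + 0.848 + 1.825) / 10 = 13.99200 / 10 = 1.39920
Sum of squared deviations: (+0.52680)² + (+0.20080)² + (+0.10580)² + (+0.40480)² + (−0.48420)² + (−0.91220)² + (+0.16380)² + (+0.11980)² + (−0.55120)² + (+0.42580)² = 2.08576
Variance = 2.08576 / 9 = 0.23175
SE* = √0.23175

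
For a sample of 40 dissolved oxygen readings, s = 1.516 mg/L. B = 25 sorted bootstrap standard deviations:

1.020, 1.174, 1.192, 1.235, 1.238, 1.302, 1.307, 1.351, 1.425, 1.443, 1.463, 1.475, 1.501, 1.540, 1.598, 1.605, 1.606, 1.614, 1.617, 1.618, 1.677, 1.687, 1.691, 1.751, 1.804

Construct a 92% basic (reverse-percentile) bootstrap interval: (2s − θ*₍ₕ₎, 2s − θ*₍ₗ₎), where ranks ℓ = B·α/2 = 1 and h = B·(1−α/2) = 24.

Percentile endpoints at ranks 1 and 24: θ*₍1₎ = 1.020, θ*₍24₎ = 1.751.
Basic interval reflects these around s:
  lower = 2 × 1.516 − 1.751 = 1.281
  upper = 2 × 1.516 − 1.020 = 2.012

(1.281, 2.012)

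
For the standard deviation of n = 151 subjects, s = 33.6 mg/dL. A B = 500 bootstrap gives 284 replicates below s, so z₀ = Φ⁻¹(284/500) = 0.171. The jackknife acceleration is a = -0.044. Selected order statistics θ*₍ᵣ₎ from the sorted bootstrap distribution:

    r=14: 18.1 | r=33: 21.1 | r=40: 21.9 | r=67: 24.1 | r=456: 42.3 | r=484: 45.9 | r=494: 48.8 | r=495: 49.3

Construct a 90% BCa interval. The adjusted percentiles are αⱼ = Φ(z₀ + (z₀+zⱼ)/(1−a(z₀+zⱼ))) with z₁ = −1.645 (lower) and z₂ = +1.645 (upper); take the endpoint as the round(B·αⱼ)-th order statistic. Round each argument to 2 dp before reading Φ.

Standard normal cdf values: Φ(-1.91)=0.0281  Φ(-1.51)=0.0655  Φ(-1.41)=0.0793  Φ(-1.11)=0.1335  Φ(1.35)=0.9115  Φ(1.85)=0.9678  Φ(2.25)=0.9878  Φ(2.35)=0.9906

(21.9, 45.9)

Lower: z₀ + z₁ = 0.171 + (-1.645) = -1.474; 1 − a(z₀+z₁) = 1 − (-0.044)(-1.474) = 0.9351; argument = 0.171 + (-1.474)/0.9351 = -1.4052 → -1.41.
α₁ = Φ(-1.41) = 0.0793; rank = round(500 × 0.0793) = 40; θ*₍40₎ = 21.9.
Upper: z₀ + z₂ = 1.816; 1 − a(z₀+z₂) = 1.0799; argument = 1.8526 → 1.85; α₂ = 0.9678; rank = 484; θ*₍484₎ = 45.9.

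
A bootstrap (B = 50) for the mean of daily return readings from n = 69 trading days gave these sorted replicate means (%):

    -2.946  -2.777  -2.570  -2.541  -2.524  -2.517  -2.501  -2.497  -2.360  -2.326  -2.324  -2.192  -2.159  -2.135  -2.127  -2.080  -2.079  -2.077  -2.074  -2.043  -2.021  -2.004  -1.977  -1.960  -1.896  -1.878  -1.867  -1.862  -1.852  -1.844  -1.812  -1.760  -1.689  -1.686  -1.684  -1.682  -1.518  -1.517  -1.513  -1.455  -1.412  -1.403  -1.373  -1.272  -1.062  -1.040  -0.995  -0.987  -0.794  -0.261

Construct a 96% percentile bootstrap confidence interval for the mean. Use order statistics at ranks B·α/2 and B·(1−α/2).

(-2.946, -0.794)

α = 0.04; lower rank = 50 × 0.020 = 1; upper rank = 50 × 0.980 = 49.
The 1st smallest replicate is -2.946; the 49th is -0.794.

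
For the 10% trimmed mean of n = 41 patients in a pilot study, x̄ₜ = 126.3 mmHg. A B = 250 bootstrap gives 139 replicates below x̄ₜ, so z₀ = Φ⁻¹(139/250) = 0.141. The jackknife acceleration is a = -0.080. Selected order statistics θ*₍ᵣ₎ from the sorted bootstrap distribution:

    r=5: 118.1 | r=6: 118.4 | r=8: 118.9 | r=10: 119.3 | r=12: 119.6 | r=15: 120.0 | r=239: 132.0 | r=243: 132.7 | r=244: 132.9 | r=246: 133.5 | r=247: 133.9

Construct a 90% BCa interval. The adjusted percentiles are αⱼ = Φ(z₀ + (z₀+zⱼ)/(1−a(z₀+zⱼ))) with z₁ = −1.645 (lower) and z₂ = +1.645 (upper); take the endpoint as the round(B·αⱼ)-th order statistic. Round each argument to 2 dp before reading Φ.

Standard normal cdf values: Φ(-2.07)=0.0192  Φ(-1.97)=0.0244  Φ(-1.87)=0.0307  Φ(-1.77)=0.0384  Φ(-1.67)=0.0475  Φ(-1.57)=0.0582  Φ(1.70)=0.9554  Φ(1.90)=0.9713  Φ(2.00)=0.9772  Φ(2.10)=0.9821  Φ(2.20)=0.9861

Lower: z₀ + z₁ = 0.141 + (-1.645) = -1.504; 1 − a(z₀+z₁) = 1 − (-0.080)(-1.504) = 0.8797; argument = 0.141 + (-1.504)/0.8797 = -1.5687 → -1.57.
α₁ = Φ(-1.57) = 0.0582; rank = round(250 × 0.0582) = 15; θ*₍15₎ = 120.0.
Upper: z₀ + z₂ = 1.786; 1 − a(z₀+z₂) = 1.1429; argument = 1.7037 → 1.70; α₂ = 0.9554; rank = 239; θ*₍239₎ = 132.0.

(120.0, 132.0)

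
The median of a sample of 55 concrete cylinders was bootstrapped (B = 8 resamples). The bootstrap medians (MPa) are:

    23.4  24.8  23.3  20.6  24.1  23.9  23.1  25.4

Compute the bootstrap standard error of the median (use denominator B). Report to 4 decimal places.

SE* = 1.3414

Bootstrap SE is the standard deviation of the 8 replicate medians.
Mean of replicates: (23.4 + 24.8 + 23.3 + 20.6 + 24.1 + 23.9 + 23.1 + 25.4) / 8 = 188.60000 / 8 = 23.57500
Sum of squared deviations: (−0.17500)² + (+1.22500)² + (−0.27500)² + (−2.97500)² + (+0.52500)² + (+0.32500)² + (−0.47500)² + (+1.82500)² = 14.39500
Variance = 14.39500 / 8 = 1.79937
SE* = √1.79937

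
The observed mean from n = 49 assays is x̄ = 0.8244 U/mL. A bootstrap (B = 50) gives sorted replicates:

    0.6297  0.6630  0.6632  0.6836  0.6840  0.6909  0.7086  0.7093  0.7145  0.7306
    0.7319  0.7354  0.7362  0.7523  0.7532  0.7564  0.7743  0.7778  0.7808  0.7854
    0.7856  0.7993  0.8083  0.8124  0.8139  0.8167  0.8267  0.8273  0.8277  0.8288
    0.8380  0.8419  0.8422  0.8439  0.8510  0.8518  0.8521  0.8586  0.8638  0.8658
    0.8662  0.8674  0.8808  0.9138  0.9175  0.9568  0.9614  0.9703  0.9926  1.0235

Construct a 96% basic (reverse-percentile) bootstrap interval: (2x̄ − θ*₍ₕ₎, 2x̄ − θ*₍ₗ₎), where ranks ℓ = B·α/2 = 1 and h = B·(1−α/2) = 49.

(0.6562, 1.0191)

Percentile endpoints at ranks 1 and 49: θ*₍1₎ = 0.6297, θ*₍49₎ = 0.9926.
Basic interval reflects these around x̄:
  lower = 2 × 0.8244 − 0.9926 = 0.6562
  upper = 2 × 0.8244 − 0.6297 = 1.0191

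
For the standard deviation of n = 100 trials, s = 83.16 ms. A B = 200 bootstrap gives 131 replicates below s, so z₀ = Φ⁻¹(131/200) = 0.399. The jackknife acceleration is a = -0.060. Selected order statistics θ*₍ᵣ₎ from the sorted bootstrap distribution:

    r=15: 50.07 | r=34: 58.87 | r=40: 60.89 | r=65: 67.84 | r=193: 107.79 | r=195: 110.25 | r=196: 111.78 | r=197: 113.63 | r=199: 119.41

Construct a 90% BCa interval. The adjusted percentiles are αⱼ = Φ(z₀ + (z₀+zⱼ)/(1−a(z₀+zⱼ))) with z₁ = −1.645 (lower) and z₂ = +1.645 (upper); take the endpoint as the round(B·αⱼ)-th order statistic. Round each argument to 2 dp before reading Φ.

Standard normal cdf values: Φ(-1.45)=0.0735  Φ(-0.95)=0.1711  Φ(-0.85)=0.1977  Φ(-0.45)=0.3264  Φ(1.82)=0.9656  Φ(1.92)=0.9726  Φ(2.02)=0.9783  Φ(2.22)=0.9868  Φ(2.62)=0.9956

Lower: z₀ + z₁ = 0.399 + (-1.645) = -1.246; 1 − a(z₀+z₁) = 1 − (-0.060)(-1.246) = 0.9252; argument = 0.399 + (-1.246)/0.9252 = -0.9477 → -0.95.
α₁ = Φ(-0.95) = 0.1711; rank = round(200 × 0.1711) = 34; θ*₍34₎ = 58.87.
Upper: z₀ + z₂ = 2.044; 1 − a(z₀+z₂) = 1.1226; argument = 2.2197 → 2.22; α₂ = 0.9868; rank = 197; θ*₍197₎ = 113.63.

(58.87, 113.63)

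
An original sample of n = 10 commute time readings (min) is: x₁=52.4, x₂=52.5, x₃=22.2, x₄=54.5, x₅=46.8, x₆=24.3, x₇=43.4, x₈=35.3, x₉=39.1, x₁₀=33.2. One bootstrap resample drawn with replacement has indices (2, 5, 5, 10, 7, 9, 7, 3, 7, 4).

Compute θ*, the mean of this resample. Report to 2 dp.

Resample values: 52.5, 46.8, 46.8, 33.2, 43.4, 39.1, 43.4, 22.2, 43.4, 54.5.
Mean = (52.5 + 46.8 + 46.8 + 33.2 + 43.4 + 39.1 + 43.4 + 22.2 + 43.4 + 54.5) / 10 = 425.30 / 10 = 42.53

θ* = 42.53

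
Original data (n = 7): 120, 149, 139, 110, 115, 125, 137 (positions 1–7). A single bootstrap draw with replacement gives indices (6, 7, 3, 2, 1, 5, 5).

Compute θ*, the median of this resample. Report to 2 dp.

Resample values: 125, 137, 139, 149, 120, 115, 115.
Sorted: 115, 115, 120, 125, 137, 139, 149
Median = middle value = 125.00

θ* = 125.00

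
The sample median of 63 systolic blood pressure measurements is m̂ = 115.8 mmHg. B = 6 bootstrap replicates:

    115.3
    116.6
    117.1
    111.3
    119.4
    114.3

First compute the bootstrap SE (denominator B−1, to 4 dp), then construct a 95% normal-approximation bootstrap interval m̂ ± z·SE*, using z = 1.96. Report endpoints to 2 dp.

Mean of replicates = 115.6667; sum of squared deviations = 37.9333; SE* = √(37.9333/5) = 2.7544
Margin = 1.96 × 2.7544 = 5.399
Interval: 115.8 ± 5.399

(110.40, 121.20)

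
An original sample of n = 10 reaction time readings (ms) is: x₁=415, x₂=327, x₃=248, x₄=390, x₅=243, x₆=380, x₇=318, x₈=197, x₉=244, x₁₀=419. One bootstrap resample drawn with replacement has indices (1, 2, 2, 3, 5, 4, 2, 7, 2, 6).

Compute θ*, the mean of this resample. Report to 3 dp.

Resample values: 415, 327, 327, 248, 243, 390, 327, 318, 327, 380.
Mean = (415 + 327 + 327 + 248 + 243 + 390 + 327 + 318 + 327 + 380) / 10 = 3302.0 / 10 = 330.200

θ* = 330.200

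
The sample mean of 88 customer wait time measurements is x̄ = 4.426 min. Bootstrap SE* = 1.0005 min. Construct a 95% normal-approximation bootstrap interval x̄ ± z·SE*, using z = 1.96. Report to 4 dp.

Margin = 1.96 × 1.0005 = 1.96098
Interval: 4.426 ± 1.96098

(2.4650, 6.3870)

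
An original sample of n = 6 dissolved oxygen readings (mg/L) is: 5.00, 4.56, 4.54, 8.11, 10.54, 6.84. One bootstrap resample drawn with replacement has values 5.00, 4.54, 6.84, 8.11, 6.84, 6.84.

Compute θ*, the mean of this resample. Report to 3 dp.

θ* = 6.362

Mean = (5.00 + 4.54 + 6.84 + 8.11 + 6.84 + 6.84) / 6 = 38.170 / 6 = 6.362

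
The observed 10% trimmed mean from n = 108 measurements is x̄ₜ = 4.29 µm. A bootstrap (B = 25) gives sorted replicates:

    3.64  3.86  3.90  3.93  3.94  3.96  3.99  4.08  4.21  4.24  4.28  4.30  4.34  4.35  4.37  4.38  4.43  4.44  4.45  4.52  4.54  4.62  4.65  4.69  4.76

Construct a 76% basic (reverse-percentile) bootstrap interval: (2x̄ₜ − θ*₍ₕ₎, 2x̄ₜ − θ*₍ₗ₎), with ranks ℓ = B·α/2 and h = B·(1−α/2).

(3.96, 4.68)

Percentile endpoints at ranks 3 and 22: θ*₍3₎ = 3.90, θ*₍22₎ = 4.62.
Basic interval reflects these around x̄ₜ:
  lower = 2 × 4.29 − 4.62 = 3.96
  upper = 2 × 4.29 − 3.90 = 4.68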